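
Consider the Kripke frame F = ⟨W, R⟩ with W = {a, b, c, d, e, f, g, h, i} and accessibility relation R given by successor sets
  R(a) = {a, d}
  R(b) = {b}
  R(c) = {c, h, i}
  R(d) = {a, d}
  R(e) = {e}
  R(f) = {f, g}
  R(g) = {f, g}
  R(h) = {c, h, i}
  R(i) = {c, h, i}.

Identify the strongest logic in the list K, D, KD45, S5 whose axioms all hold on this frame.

Serial (axiom D): yes — every world has a successor (e.g. a R a).
Euclidean (axiom 5): yes — any two successors of a common world are R-related.
Transitive (axiom 4): yes — every two-step R-path is closed by a direct edge.
Reflexive (axiom T): yes — every world is R-related to itself.
So F validates K, D, KD45, S5. The strongest is S5.

S5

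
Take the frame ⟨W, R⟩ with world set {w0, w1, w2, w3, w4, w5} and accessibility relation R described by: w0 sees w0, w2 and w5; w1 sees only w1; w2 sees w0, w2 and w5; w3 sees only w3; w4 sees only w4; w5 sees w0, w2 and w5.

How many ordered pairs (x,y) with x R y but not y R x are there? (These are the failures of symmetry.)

0

R is symmetric; there are no such tuples.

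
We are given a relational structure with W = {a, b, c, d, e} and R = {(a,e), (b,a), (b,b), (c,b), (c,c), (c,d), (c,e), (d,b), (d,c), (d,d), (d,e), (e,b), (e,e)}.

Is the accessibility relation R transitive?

No

Transitive: no — a R e and e R b, but not a R b.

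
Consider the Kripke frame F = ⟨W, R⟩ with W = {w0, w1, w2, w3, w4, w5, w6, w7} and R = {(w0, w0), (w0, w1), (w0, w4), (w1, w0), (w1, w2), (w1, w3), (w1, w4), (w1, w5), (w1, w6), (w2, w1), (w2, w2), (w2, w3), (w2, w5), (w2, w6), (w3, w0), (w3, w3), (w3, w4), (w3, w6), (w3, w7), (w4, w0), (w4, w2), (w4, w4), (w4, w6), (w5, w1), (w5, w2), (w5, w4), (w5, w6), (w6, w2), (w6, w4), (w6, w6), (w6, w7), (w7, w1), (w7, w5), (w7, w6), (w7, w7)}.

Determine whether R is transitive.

No

Transitive: no — w0 R w1 and w1 R w2, but not w0 R w2.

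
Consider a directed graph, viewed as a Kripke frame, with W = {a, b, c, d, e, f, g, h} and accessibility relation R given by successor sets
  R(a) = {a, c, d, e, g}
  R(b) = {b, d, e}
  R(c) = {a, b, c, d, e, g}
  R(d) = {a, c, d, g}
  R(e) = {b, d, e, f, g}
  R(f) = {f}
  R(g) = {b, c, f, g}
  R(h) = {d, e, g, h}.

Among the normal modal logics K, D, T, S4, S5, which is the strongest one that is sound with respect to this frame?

Serial (axiom D): yes — every world has a successor (e.g. a R a).
Reflexive (axiom T): yes — every world is R-related to itself.
Transitive (axiom 4): no — a R c and c R b, but not a R b.
Euclidean (axiom 5): no — a R d and a R e, but not d R e.
So F validates K, D, T; S4 would additionally require R to be transitive. The strongest is T.

T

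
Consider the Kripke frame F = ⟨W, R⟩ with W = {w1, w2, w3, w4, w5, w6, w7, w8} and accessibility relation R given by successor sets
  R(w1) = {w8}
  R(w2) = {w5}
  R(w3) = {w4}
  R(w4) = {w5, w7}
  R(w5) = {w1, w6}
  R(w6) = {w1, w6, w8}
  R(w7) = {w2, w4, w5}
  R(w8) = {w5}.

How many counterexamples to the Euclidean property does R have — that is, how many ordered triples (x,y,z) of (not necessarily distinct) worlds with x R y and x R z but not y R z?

Enumerating: (w1,w8,w8), (w2,w5,w5), (w3,w4,w4), (w4,w5,w5), (w4,w5,w7), (w4,w7,w7), (w5,w1,w1), (w5,w1,w6), (w6,w1,w1), (w6,w1,w6), (w6,w8,w1), (w6,w8,w6), … and 9 more.
Total: 21.

21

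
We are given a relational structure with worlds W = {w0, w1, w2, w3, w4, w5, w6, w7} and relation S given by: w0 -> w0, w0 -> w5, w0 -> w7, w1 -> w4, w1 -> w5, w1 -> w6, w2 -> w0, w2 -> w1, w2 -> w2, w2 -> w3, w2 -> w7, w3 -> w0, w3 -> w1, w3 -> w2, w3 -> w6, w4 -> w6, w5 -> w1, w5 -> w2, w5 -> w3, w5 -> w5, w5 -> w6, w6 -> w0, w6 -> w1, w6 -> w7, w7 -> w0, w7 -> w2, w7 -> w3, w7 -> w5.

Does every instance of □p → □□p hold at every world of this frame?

No

The schema 4 characterises exactly the transitive frames.
Transitive: no — w0 S w5 and w5 S w1, but not w0 S w1.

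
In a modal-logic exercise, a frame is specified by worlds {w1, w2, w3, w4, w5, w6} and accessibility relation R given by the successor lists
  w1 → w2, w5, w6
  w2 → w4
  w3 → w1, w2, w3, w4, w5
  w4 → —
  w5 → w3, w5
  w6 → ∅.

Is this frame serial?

Serial: no — w4 has no R-successor.

No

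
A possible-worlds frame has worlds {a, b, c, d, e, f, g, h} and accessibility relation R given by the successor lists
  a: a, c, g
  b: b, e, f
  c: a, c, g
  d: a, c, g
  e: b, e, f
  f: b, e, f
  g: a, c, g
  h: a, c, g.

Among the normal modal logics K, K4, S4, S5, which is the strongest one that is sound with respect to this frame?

K4

Transitive (axiom 4): yes — every two-step R-path is closed by a direct edge.
Reflexive (axiom T): no — d is not related to itself.
Euclidean (axiom 5): yes — any two successors of a common world are R-related.
So F validates K, K4; S4 would additionally require R to be reflexive. The strongest is K4.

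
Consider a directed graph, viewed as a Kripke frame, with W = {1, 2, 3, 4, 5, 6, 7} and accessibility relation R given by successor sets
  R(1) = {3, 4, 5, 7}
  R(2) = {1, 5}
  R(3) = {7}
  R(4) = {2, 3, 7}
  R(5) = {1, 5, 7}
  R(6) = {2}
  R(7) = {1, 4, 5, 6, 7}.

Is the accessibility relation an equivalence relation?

No

Reflexive: no — 1 is not related to itself.
Symmetric: no — 1 R 3 but not 3 R 1.
Transitive: no — 1 R 4 and 4 R 2, but not 1 R 2.
So R is not an equivalence relation.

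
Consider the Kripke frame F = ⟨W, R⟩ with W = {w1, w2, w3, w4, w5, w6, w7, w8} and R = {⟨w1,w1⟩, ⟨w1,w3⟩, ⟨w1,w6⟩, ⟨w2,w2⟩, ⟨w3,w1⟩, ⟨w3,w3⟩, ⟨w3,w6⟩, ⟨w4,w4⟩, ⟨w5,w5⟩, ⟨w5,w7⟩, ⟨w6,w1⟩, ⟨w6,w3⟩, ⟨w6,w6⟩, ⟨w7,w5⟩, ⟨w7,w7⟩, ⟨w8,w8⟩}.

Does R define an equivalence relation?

Reflexive: yes — every world is R-related to itself.
Symmetric: yes — every pair in R has its reverse in R.
Transitive: yes — every two-step R-path is closed by a direct edge.
So R is an equivalence relation.

Yes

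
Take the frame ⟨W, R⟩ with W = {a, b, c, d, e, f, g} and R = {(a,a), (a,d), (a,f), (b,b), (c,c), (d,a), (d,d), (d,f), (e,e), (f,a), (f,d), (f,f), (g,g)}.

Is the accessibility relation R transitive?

Yes

Transitive: yes — every two-step R-path is closed by a direct edge.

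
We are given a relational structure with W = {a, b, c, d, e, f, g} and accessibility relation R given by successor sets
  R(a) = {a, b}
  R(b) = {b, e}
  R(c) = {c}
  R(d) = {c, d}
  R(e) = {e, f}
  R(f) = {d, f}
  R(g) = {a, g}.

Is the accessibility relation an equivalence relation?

Reflexive: yes — every world is R-related to itself.
Symmetric: no — a R b but not b R a.
Transitive: no — a R b and b R e, but not a R e.
So R is not an equivalence relation.

No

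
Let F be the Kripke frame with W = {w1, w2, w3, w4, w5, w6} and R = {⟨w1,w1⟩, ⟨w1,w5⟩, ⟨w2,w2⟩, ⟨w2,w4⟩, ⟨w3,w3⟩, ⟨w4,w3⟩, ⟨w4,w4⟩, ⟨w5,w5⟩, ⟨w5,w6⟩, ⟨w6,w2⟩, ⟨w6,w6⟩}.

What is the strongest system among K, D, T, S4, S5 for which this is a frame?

T

Serial (axiom D): yes — every world has a successor (e.g. w1 R w1).
Reflexive (axiom T): yes — every world is R-related to itself.
Transitive (axiom 4): no — w1 R w5 and w5 R w6, but not w1 R w6.
Euclidean (axiom 5): no — w1 R w5 and w1 R w1, but not w5 R w1.
So F validates K, D, T; S4 would additionally require R to be transitive. The strongest is T.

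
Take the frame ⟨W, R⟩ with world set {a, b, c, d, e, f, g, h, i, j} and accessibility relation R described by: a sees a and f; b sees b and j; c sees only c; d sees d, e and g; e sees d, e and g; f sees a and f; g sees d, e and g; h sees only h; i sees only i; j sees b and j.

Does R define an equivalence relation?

Reflexive: yes — every world is R-related to itself.
Symmetric: yes — every pair in R has its reverse in R.
Transitive: yes — every two-step R-path is closed by a direct edge.
So R is an equivalence relation.

Yes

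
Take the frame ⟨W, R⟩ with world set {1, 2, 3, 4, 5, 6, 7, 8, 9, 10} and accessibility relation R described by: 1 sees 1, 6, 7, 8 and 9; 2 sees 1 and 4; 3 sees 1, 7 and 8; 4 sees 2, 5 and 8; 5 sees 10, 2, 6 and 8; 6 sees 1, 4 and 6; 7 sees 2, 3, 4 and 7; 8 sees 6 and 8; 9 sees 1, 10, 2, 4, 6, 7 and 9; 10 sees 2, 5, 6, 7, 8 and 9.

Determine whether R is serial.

Yes

Serial: yes — every world has a successor (e.g. 1 R 1).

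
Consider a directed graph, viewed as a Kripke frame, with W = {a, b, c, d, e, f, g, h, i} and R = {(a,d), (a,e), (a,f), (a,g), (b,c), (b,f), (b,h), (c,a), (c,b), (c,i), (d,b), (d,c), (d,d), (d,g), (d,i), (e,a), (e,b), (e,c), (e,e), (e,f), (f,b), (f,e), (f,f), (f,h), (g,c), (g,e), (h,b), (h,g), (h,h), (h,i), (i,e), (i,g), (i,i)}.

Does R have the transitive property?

Transitive: no — a R d and d R b, but not a R b.

No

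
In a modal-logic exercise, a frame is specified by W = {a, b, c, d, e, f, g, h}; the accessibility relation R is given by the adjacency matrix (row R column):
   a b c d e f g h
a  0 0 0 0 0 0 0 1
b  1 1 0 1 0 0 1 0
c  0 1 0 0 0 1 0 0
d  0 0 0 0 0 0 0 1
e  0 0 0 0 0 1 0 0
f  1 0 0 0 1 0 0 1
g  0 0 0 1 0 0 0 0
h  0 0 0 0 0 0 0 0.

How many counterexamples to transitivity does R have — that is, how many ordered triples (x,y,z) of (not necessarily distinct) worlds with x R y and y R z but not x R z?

13

Enumerating: (b,a,h), (b,d,h), (c,b,a), (c,b,d), (c,b,g), (c,f,a), (c,f,e), (c,f,h), (e,f,a), (e,f,e), (e,f,h), (f,e,f), (g,d,h).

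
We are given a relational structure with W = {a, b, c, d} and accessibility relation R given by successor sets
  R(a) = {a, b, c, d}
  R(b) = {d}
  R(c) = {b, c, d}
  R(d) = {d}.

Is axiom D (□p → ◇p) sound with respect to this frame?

Yes

The schema D characterises exactly the serial frames.
Serial: yes — every world has a successor (e.g. a R a).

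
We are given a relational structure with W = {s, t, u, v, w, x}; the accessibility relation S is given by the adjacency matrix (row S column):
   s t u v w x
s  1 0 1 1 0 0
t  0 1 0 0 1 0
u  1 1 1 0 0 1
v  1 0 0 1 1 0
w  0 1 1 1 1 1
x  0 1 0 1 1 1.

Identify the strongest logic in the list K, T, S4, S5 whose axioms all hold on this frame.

Reflexive (axiom T): yes — every world is S-related to itself.
Transitive (axiom 4): no — s S u and u S t, but not s S t.
Euclidean (axiom 5): no — s S u and s S v, but not u S v.
So F validates K, T; S4 would additionally require S to be transitive. The strongest is T.

T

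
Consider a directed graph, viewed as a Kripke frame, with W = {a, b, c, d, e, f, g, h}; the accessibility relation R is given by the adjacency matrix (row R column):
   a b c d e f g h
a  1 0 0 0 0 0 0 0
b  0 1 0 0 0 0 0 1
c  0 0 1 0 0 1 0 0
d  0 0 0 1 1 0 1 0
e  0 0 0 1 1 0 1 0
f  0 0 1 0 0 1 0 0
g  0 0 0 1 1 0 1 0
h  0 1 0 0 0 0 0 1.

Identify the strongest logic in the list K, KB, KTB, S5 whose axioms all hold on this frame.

Symmetric (axiom B): yes — every pair in R has its reverse in R.
Reflexive (axiom T): yes — every world is R-related to itself.
Euclidean (axiom 5): yes — any two successors of a common world are R-related.
So F validates K, KB, KTB, S5. The strongest is S5.

S5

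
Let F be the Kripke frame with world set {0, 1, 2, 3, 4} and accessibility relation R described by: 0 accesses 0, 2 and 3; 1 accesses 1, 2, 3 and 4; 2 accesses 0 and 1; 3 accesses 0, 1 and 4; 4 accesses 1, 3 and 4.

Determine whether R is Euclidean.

No

Euclidean: no — 0 R 2 and 0 R 3, but not 2 R 3.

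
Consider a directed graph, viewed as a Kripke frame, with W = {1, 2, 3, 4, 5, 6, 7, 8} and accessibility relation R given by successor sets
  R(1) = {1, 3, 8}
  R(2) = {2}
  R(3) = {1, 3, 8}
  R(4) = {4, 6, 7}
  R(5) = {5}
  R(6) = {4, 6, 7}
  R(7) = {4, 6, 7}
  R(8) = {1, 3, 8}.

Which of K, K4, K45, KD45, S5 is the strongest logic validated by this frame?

S5

Transitive (axiom 4): yes — every two-step R-path is closed by a direct edge.
Euclidean (axiom 5): yes — any two successors of a common world are R-related.
Serial (axiom D): yes — every world has a successor (e.g. 1 R 1).
Reflexive (axiom T): yes — every world is R-related to itself.
So F validates K, K4, K45, KD45, S5. The strongest is S5.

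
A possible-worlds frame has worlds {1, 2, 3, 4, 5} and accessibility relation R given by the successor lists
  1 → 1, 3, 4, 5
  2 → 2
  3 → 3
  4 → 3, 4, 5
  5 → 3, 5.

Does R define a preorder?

Yes

Reflexive: yes — every world is R-related to itself.
Transitive: yes — every two-step R-path is closed by a direct edge.
So R is a preorder.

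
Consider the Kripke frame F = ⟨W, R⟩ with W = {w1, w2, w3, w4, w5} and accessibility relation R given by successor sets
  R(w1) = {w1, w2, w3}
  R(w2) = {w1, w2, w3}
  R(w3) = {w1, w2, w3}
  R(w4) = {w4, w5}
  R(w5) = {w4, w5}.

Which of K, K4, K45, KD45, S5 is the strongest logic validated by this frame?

Transitive (axiom 4): yes — every two-step R-path is closed by a direct edge.
Euclidean (axiom 5): yes — any two successors of a common world are R-related.
Serial (axiom D): yes — every world has a successor (e.g. w1 R w1).
Reflexive (axiom T): yes — every world is R-related to itself.
So F validates K, K4, K45, KD45, S5. The strongest is S5.

S5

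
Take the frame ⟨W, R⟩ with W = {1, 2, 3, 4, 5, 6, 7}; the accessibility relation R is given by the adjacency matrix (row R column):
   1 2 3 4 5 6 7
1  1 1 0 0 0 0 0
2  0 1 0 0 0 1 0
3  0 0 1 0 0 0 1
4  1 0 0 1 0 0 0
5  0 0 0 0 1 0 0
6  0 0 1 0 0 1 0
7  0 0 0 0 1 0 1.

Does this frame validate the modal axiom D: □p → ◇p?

Yes

The schema D characterises exactly the serial frames.
Serial: yes — every world has a successor (e.g. 1 R 1).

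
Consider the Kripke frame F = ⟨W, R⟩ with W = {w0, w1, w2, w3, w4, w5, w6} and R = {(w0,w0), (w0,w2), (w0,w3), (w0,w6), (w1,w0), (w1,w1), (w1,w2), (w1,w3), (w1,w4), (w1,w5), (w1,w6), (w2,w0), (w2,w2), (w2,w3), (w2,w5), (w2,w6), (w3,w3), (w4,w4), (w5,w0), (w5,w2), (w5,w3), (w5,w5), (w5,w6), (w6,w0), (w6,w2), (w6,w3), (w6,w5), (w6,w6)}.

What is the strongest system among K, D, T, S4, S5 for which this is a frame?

T

Serial (axiom D): yes — every world has a successor (e.g. w0 R w0).
Reflexive (axiom T): yes — every world is R-related to itself.
Transitive (axiom 4): no — w0 R w2 and w2 R w5, but not w0 R w5.
Euclidean (axiom 5): no — w0 R w3 and w0 R w2, but not w3 R w2.
So F validates K, D, T; S4 would additionally require R to be transitive. The strongest is T.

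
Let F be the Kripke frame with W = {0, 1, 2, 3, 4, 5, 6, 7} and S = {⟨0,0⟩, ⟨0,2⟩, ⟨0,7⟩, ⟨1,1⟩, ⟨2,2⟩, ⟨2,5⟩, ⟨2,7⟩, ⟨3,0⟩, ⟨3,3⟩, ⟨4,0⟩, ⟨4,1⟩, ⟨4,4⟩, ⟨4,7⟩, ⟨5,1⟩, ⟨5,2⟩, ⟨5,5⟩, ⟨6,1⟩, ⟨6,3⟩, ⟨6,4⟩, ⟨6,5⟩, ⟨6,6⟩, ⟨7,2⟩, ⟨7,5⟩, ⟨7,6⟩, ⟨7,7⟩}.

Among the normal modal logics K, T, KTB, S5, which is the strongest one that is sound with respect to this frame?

T

Reflexive (axiom T): yes — every world is S-related to itself.
Symmetric (axiom B): no — 0 S 2 but not 2 S 0.
Euclidean (axiom 5): no — 2 S 5 and 2 S 7, but not 5 S 7.
So F validates K, T; KTB would additionally require S to be symmetric. The strongest is T.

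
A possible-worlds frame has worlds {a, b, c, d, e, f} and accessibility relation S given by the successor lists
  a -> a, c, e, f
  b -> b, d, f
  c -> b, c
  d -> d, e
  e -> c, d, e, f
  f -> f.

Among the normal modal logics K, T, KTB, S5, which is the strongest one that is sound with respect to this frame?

Reflexive (axiom T): yes — every world is S-related to itself.
Symmetric (axiom B): no — a S c but not c S a.
Euclidean (axiom 5): no — a S c and a S e, but not c S e.
So F validates K, T; KTB would additionally require S to be symmetric. The strongest is T.

T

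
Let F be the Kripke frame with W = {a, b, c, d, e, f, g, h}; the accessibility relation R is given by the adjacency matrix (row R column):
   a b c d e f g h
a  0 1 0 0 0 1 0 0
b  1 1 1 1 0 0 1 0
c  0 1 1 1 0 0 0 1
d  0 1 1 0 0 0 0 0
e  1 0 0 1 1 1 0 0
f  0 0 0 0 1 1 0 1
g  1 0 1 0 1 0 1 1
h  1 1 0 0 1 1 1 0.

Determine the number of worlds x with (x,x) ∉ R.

3

Enumerating: a, d, h.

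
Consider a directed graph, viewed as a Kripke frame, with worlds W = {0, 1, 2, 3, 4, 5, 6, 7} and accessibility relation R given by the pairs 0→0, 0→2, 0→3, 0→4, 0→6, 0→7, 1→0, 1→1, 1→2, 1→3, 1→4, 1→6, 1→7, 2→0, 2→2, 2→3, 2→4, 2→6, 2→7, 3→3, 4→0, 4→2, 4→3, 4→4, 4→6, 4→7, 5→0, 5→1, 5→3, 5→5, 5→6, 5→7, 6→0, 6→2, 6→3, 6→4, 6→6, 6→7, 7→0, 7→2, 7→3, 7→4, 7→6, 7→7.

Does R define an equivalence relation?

No

Reflexive: yes — every world is R-related to itself.
Symmetric: no — 0 R 3 but not 3 R 0.
Transitive: no — 5 R 0 and 0 R 2, but not 5 R 2.
So R is not an equivalence relation.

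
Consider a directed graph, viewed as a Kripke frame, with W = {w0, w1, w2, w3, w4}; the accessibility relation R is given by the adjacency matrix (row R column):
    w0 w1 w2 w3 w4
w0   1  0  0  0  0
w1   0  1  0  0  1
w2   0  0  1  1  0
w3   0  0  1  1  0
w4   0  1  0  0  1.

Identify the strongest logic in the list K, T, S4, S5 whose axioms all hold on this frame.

Reflexive (axiom T): yes — every world is R-related to itself.
Transitive (axiom 4): yes — every two-step R-path is closed by a direct edge.
Euclidean (axiom 5): yes — any two successors of a common world are R-related.
So F validates K, T, S4, S5. The strongest is S5.

S5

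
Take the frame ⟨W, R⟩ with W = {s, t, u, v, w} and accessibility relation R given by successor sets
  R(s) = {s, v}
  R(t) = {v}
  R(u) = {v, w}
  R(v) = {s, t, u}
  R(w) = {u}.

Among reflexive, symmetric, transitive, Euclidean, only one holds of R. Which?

Reflexive: no — t is not related to itself.
Symmetric: yes — every pair in R has its reverse in R.
Transitive: no — s R v and v R t, but not s R t.
Euclidean: no — u R v and u R w, but not v R w.
Only symmetric holds.

symmetric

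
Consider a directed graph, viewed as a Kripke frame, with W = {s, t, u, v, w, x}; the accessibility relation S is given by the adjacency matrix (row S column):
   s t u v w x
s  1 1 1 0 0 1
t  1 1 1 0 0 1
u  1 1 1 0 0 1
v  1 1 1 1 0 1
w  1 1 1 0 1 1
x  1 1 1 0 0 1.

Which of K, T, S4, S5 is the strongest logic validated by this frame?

Reflexive (axiom T): yes — every world is S-related to itself.
Transitive (axiom 4): yes — every two-step S-path is closed by a direct edge.
Euclidean (axiom 5): no — v S s and v S v, but not s S v.
So F validates K, T, S4; S5 would additionally require S to be Euclidean. The strongest is S4.

S4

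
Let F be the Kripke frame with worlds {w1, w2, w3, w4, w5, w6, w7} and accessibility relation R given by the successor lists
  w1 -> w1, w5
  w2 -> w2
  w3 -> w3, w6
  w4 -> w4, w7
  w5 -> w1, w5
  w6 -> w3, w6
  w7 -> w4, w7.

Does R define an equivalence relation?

Yes

Reflexive: yes — every world is R-related to itself.
Symmetric: yes — every pair in R has its reverse in R.
Transitive: yes — every two-step R-path is closed by a direct edge.
So R is an equivalence relation.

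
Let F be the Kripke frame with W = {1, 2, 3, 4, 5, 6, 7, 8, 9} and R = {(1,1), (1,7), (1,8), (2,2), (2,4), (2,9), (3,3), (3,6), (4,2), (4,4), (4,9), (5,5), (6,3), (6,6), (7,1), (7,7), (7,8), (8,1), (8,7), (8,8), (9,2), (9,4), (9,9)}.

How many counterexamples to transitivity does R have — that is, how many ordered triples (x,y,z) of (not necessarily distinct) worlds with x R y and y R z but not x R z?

R is transitive; there are no such tuples.

0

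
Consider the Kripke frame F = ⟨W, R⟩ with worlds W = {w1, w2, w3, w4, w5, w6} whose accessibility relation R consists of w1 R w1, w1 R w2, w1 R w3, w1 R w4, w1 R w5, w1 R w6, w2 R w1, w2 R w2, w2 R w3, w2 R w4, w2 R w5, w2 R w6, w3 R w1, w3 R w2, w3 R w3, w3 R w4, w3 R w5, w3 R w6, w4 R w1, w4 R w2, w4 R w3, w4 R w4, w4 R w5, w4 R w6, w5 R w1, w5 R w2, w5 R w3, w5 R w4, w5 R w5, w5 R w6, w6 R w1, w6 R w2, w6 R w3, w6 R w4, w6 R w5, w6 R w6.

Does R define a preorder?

Yes

Reflexive: yes — every world is R-related to itself.
Transitive: yes — every two-step R-path is closed by a direct edge.
So R is a preorder.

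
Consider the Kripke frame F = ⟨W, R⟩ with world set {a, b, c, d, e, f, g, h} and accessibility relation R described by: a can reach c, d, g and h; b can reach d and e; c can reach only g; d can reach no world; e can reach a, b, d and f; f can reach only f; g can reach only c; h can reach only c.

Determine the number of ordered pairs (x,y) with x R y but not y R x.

Enumerating: (a,c), (a,d), (a,g), (a,h), (b,d), (e,a), (e,d), (e,f), (h,c).

9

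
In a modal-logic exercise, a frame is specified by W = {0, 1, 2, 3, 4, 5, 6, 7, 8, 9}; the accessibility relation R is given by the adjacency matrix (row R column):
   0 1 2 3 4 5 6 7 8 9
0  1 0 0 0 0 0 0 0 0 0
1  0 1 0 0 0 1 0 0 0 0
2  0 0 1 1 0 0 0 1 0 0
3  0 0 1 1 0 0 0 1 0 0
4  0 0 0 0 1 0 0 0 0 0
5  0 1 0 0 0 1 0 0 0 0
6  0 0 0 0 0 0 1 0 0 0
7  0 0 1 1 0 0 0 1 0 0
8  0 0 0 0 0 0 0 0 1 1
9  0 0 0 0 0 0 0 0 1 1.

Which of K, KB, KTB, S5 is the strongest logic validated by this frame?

Symmetric (axiom B): yes — every pair in R has its reverse in R.
Reflexive (axiom T): yes — every world is R-related to itself.
Euclidean (axiom 5): yes — any two successors of a common world are R-related.
So F validates K, KB, KTB, S5. The strongest is S5.

S5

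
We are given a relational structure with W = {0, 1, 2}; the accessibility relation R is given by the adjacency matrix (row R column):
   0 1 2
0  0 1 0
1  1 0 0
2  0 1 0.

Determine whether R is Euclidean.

Euclidean: no — 0 R 1 and 0 R 1, but not 1 R 1.

No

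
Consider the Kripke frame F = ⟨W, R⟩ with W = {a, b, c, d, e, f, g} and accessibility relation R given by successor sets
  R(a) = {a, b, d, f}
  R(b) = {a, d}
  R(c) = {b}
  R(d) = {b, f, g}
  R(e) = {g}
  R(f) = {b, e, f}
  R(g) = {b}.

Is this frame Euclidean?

Euclidean: no — a R b and a R f, but not b R f.

No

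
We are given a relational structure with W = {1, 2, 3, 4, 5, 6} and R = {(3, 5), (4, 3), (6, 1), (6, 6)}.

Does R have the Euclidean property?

Euclidean: no — 3 R 5 and 3 R 5, but not 5 R 5.

No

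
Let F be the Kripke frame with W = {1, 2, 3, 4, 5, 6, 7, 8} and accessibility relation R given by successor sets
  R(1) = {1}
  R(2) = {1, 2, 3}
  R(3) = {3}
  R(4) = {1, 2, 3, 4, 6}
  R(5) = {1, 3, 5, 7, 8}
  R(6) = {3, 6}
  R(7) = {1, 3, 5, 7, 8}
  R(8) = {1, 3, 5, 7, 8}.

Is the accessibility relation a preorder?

Reflexive: yes — every world is R-related to itself.
Transitive: yes — every two-step R-path is closed by a direct edge.
So R is a preorder.

Yes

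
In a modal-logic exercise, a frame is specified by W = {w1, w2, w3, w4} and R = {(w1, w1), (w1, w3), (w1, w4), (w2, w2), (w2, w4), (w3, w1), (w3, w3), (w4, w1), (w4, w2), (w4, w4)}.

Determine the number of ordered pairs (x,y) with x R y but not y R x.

0

R is symmetric; there are no such tuples.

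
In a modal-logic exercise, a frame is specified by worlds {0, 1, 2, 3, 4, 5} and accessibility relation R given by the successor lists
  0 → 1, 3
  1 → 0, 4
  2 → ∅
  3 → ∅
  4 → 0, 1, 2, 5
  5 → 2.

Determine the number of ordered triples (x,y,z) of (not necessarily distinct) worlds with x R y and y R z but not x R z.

9

Enumerating: (0,1,0), (0,1,4), (1,0,1), (1,0,3), (1,4,1), (1,4,2), (1,4,5), (4,0,3), (4,1,4).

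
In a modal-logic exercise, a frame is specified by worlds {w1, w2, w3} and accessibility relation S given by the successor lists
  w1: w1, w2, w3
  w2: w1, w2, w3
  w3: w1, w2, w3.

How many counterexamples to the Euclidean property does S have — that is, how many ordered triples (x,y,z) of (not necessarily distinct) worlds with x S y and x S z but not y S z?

0

S is Euclidean; there are no such tuples.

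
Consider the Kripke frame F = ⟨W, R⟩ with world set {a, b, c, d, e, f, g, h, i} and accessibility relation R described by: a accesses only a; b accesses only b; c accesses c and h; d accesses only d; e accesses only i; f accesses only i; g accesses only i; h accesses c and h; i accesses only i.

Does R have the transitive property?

Yes

Transitive: yes — every two-step R-path is closed by a direct edge.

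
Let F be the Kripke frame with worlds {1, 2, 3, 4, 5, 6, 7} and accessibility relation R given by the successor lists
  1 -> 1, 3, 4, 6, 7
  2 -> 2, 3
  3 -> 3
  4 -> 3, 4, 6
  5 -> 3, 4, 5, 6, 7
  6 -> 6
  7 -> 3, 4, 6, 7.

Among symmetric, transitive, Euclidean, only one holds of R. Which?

Symmetric: no — 1 R 3 but not 3 R 1.
Transitive: yes — every two-step R-path is closed by a direct edge.
Euclidean: no — 1 R 3 and 1 R 4, but not 3 R 4.
Only transitive holds.

transitive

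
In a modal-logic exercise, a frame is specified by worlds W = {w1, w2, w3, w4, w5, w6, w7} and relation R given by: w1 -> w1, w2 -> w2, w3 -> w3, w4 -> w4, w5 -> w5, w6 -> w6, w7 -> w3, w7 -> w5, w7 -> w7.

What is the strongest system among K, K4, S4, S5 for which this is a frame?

Transitive (axiom 4): yes — every two-step R-path is closed by a direct edge.
Reflexive (axiom T): yes — every world is R-related to itself.
Euclidean (axiom 5): no — w7 R w3 and w7 R w5, but not w3 R w5.
So F validates K, K4, S4; S5 would additionally require R to be Euclidean. The strongest is S4.

S4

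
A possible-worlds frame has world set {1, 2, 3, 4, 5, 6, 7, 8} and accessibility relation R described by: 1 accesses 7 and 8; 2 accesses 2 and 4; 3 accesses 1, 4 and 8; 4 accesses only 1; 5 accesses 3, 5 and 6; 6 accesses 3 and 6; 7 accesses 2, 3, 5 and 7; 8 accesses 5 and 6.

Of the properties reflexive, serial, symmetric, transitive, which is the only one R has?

Reflexive: no — 1 is not related to itself.
Serial: yes — every world has a successor (e.g. 1 R 7).
Symmetric: no — 1 R 7 but not 7 R 1.
Transitive: no — 1 R 7 and 7 R 2, but not 1 R 2.
Only serial holds.

serial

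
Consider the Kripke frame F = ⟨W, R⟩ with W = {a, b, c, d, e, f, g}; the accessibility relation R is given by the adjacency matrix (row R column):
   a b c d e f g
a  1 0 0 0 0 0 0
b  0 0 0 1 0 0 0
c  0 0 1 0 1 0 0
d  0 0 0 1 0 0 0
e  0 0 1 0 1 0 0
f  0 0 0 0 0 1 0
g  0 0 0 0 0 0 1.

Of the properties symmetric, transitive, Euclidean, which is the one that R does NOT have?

Symmetric: no — b R d but not d R b.
Transitive: yes — every two-step R-path is closed by a direct edge.
Euclidean: yes — any two successors of a common world are R-related.
Only symmetric fails.

symmetric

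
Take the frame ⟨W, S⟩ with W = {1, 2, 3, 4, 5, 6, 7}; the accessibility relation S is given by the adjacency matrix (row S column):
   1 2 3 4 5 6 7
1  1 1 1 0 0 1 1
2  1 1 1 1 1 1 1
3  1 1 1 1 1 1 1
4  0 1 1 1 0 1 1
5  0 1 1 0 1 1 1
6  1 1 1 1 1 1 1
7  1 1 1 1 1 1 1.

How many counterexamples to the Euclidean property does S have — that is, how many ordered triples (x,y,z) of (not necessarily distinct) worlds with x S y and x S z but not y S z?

Enumerating: (2,1,4), (2,1,5), (2,4,1), (2,4,5), (2,5,1), (2,5,4), (3,1,4), (3,1,5), (3,4,1), (3,4,5), (3,5,1), (3,5,4), … and 12 more.
Total: 24.

24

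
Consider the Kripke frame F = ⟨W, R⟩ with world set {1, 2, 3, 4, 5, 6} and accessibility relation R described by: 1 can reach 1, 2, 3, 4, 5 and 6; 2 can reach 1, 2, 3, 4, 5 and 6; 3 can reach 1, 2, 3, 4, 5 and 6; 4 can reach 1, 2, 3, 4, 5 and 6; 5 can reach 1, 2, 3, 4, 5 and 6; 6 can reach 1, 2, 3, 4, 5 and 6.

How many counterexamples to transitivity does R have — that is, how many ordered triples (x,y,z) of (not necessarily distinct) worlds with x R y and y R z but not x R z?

R is transitive; there are no such tuples.

0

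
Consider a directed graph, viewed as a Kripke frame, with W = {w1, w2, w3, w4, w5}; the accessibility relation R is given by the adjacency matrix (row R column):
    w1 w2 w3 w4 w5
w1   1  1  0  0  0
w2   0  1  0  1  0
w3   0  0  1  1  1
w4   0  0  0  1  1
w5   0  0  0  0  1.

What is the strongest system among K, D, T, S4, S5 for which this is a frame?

T

Serial (axiom D): yes — every world has a successor (e.g. w1 R w1).
Reflexive (axiom T): yes — every world is R-related to itself.
Transitive (axiom 4): no — w1 R w2 and w2 R w4, but not w1 R w4.
Euclidean (axiom 5): no — w3 R w5 and w3 R w4, but not w5 R w4.
So F validates K, D, T; S4 would additionally require R to be transitive. The strongest is T.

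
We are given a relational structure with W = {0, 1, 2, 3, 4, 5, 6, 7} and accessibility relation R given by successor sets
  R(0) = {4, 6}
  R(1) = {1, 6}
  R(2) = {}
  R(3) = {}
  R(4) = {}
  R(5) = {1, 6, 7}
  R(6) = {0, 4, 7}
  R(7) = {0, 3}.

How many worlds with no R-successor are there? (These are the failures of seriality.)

Enumerating: 2, 3, 4.

3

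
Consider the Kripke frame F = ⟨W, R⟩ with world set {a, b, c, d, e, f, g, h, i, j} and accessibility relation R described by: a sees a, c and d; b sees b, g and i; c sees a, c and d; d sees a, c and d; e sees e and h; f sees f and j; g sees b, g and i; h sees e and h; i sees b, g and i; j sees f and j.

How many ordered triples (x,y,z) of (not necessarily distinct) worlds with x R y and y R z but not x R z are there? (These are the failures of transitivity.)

R is transitive; there are no such tuples.

0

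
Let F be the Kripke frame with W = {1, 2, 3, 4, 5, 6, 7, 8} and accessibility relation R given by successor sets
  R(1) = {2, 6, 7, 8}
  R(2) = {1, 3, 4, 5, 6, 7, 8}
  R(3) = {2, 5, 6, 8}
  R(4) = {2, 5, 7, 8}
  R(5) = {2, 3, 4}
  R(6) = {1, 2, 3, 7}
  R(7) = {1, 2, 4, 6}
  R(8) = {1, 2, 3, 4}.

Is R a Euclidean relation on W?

No

Euclidean: no — 1 R 6 and 1 R 8, but not 6 R 8.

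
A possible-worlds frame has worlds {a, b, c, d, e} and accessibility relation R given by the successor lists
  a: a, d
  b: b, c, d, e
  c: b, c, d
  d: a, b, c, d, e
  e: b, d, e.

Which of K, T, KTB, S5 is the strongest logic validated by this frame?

Reflexive (axiom T): yes — every world is R-related to itself.
Symmetric (axiom B): yes — every pair in R has its reverse in R.
Euclidean (axiom 5): no — b R c and b R e, but not c R e.
So F validates K, T, KTB; S5 would additionally require R to be Euclidean. The strongest is KTB.

KTB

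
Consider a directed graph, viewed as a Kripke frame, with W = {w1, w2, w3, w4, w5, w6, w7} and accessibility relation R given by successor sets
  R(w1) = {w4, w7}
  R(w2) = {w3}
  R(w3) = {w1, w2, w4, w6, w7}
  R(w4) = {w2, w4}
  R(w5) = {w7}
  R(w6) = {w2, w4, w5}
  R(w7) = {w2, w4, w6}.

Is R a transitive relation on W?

No

Transitive: no — w1 R w4 and w4 R w2, but not w1 R w2.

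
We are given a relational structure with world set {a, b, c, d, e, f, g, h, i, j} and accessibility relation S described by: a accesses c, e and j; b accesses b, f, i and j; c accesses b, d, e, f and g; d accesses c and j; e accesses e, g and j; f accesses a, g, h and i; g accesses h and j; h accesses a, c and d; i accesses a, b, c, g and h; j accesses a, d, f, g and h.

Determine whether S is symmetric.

No

Symmetric: no — a S c but not c S a.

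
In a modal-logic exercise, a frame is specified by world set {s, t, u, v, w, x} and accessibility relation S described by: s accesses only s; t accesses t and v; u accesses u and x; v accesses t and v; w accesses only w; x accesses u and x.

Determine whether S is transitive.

Transitive: yes — every two-step S-path is closed by a direct edge.

Yes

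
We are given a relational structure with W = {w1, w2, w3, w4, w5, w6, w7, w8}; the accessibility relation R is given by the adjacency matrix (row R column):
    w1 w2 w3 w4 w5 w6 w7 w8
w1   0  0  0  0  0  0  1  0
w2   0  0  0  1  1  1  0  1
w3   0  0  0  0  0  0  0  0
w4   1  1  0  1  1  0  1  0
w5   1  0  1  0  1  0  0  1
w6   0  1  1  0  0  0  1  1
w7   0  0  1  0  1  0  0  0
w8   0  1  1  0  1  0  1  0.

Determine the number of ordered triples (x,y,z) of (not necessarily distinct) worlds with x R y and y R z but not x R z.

Enumerating: (w1,w7,w3), (w1,w7,w5), (w2,w4,w1), (w2,w4,w2), (w2,w4,w7), (w2,w5,w1), (w2,w5,w3), (w2,w6,w2), (w2,w6,w3), (w2,w6,w7), (w2,w8,w2), (w2,w8,w3), … and 21 more.
Total: 33.

33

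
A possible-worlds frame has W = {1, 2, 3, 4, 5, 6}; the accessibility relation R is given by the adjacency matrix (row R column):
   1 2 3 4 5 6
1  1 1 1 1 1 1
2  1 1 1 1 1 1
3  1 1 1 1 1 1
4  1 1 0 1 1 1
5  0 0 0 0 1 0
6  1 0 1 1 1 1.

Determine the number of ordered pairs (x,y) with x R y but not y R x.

7

Enumerating: (1,5), (2,5), (2,6), (3,4), (3,5), (4,5), (6,5).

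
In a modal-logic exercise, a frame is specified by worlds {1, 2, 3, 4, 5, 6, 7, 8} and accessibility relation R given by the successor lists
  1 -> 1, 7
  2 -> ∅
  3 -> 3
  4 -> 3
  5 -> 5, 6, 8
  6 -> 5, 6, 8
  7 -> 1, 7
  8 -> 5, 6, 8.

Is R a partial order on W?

Reflexive: no — 2 is not related to itself.
Transitive: yes — every two-step R-path is closed by a direct edge.
Antisymmetric: no — 1 R 7 and 7 R 1 with 1 ≠ 7.
So R is not a partial order.

No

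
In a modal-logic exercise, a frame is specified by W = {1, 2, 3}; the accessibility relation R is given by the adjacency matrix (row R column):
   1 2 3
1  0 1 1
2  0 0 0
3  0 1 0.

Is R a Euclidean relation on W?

Euclidean: no — 1 R 2 and 1 R 3, but not 2 R 3.

No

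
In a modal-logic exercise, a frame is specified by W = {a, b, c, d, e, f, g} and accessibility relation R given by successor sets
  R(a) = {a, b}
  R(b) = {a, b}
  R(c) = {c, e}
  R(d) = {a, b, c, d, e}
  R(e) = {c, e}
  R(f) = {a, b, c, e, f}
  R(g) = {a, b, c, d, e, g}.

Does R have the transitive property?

Transitive: yes — every two-step R-path is closed by a direct edge.

Yes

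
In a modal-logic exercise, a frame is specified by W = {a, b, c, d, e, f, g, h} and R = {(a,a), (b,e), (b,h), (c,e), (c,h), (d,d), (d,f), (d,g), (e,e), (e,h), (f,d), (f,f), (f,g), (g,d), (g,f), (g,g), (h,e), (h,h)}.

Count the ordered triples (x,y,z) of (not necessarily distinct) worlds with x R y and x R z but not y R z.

0

R is Euclidean; there are no such tuples.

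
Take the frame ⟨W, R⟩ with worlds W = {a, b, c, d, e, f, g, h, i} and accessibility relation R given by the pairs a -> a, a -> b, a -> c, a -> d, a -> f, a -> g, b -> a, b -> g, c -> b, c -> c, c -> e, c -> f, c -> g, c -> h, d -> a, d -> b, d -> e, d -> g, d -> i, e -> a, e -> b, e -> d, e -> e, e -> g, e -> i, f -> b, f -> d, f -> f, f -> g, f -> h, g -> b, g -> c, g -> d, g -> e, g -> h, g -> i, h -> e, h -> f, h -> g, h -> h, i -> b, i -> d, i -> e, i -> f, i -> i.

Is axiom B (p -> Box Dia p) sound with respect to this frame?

No

By correspondence theory, B is valid on a frame iff R is symmetric.
Symmetric: no — a R c but not c R a.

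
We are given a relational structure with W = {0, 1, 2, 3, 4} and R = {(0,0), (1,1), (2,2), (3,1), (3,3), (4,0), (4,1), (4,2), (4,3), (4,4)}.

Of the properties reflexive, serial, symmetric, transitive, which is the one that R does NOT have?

Reflexive: yes — every world is R-related to itself.
Serial: yes — every world has a successor (e.g. 0 R 0).
Symmetric: no — 3 R 1 but not 1 R 3.
Transitive: yes — every two-step R-path is closed by a direct edge.
Only symmetric fails.

symmetric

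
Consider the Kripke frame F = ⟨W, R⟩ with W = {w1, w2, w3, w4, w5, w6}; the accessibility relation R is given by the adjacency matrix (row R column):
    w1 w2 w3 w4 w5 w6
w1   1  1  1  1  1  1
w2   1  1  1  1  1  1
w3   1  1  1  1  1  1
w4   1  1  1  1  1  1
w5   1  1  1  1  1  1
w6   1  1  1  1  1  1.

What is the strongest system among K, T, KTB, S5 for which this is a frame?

S5

Reflexive (axiom T): yes — every world is R-related to itself.
Symmetric (axiom B): yes — every pair in R has its reverse in R.
Euclidean (axiom 5): yes — any two successors of a common world are R-related.
So F validates K, T, KTB, S5. The strongest is S5.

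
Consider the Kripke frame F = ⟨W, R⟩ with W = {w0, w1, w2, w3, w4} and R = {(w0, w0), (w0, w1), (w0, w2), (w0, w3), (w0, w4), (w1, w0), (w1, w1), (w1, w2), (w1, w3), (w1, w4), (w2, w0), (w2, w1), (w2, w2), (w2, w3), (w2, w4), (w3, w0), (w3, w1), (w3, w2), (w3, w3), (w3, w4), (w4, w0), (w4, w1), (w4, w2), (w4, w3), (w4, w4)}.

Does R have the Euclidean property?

Euclidean: yes — any two successors of a common world are R-related.

Yes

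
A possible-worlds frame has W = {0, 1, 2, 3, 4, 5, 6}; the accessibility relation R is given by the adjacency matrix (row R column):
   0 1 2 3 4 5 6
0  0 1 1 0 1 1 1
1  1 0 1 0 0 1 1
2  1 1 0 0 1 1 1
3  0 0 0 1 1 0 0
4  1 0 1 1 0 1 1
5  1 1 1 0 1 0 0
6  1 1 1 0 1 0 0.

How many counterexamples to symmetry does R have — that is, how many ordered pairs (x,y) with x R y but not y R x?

R is symmetric; there are no such tuples.

0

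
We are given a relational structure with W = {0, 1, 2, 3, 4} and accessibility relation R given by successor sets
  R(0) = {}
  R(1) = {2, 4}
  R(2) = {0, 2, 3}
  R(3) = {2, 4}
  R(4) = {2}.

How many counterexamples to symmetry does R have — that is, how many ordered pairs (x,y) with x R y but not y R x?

5

Enumerating: (1,2), (1,4), (2,0), (3,4), (4,2).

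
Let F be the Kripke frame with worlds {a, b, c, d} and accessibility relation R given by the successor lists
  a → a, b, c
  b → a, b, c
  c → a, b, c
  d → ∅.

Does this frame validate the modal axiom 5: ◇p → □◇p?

By correspondence theory, 5 is valid on a frame iff R is Euclidean.
Euclidean: yes — any two successors of a common world are R-related.

Yes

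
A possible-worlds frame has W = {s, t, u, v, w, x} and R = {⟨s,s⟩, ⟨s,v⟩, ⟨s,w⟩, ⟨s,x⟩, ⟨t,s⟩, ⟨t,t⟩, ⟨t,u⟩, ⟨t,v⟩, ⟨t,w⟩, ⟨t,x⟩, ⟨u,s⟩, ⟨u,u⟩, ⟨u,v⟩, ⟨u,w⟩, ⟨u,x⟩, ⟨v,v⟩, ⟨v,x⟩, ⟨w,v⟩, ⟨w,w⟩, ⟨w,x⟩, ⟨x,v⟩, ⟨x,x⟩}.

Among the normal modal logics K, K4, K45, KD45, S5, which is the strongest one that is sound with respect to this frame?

K4

Transitive (axiom 4): yes — every two-step R-path is closed by a direct edge.
Euclidean (axiom 5): no — s R v and s R w, but not v R w.
Serial (axiom D): yes — every world has a successor (e.g. s R s).
Reflexive (axiom T): yes — every world is R-related to itself.
So F validates K, K4; K45 would additionally require R to be Euclidean. The strongest is K4.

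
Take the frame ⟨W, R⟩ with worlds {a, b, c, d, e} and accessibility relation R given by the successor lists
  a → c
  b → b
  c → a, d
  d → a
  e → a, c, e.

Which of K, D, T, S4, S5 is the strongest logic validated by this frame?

Serial (axiom D): yes — every world has a successor (e.g. a R c).
Reflexive (axiom T): no — a is not related to itself.
Transitive (axiom 4): no — a R c and c R d, but not a R d.
Euclidean (axiom 5): no — c R a and c R d, but not a R d.
So F validates K, D; T would additionally require R to be reflexive. The strongest is D.

D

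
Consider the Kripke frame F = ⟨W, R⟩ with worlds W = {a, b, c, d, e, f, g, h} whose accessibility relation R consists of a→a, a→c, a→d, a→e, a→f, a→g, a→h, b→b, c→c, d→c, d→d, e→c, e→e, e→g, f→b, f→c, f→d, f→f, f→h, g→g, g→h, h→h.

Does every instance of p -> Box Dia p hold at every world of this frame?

Axiom B corresponds to the accessibility relation being symmetric.
Symmetric: no — a R c but not c R a.

No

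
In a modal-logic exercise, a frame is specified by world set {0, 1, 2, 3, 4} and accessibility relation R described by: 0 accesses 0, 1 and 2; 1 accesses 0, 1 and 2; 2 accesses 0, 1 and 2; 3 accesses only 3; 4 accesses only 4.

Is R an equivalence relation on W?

Reflexive: yes — every world is R-related to itself.
Symmetric: yes — every pair in R has its reverse in R.
Transitive: yes — every two-step R-path is closed by a direct edge.
So R is an equivalence relation.

Yes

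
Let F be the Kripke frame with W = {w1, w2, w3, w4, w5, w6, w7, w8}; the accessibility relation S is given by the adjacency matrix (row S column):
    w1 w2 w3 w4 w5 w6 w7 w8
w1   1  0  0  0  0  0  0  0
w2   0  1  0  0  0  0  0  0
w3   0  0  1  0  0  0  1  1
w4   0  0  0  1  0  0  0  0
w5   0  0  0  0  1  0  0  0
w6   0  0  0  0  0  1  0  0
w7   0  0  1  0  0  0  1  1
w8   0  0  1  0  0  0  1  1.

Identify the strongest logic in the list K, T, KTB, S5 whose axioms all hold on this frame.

Reflexive (axiom T): yes — every world is S-related to itself.
Symmetric (axiom B): yes — every pair in S has its reverse in S.
Euclidean (axiom 5): yes — any two successors of a common world are S-related.
So F validates K, T, KTB, S5. The strongest is S5.

S5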